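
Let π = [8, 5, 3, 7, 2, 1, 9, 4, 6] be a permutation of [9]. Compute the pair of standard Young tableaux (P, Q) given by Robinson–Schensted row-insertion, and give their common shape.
P = [1, 4, 6] / [2, 7, 9] / [3] / [5] / [8];  Q = [1, 4, 7] / [2, 8, 9] / [3] / [5] / [6];  common shape = (3, 3, 1, 1, 1)

Row-insert the values π_1, π_2, … into P one at a time, bumping the leftmost entry strictly greater than the inserted value down to the next row. The recording tableau Q records, in position (i, j), the step at which that cell was added to P.
  Insert 8 (step 1): P = [8];  Q = [1]
  Insert 5 (step 2): P = [5] / [8];  Q = [1] / [2]
  Insert 3 (step 3): P = [3] / [5] / [8];  Q = [1] / [2] / [3]
  Insert 7 (step 4): P = [3, 7] / [5] / [8];  Q = [1, 4] / [2] / [3]
  Insert 2 (step 5): P = [2, 7] / [3] / [5] / [8];  Q = [1, 4] / [2] / [3] / [5]
  Insert 1 (step 6): P = [1, 7] / [2] / [3] / [5] / [8];  Q = [1, 4] / [2] / [3] / [5] / [6]
  Insert 9 (step 7): P = [1, 7, 9] / [2] / [3] / [5] / [8];  Q = [1, 4, 7] / [2] / [3] / [5] / [6]
  Insert 4 (step 8): P = [1, 4, 9] / [2, 7] / [3] / [5] / [8];  Q = [1, 4, 7] / [2, 8] / [3] / [5] / [6]
  Insert 6 (step 9): P = [1, 4, 6] / [2, 7, 9] / [3] / [5] / [8];  Q = [1, 4, 7] / [2, 8, 9] / [3] / [5] / [6]
Final shape: (3, 3, 1, 1, 1).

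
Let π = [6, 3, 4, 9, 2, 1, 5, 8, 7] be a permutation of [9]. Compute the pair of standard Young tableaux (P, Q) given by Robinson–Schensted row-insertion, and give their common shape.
P = [1, 4, 5, 7] / [2, 8] / [3, 9] / [6];  Q = [1, 3, 4, 8] / [2, 7] / [5, 9] / [6];  common shape = (4, 2, 2, 1)

Row-insert the values π_1, π_2, … into P one at a time, bumping the leftmost entry strictly greater than the inserted value down to the next row. The recording tableau Q records, in position (i, j), the step at which that cell was added to P.
  Insert 6 (step 1): P = [6];  Q = [1]
  Insert 3 (step 2): P = [3] / [6];  Q = [1] / [2]
  Insert 4 (step 3): P = [3, 4] / [6];  Q = [1, 3] / [2]
  Insert 9 (step 4): P = [3, 4, 9] / [6];  Q = [1, 3, 4] / [2]
  Insert 2 (step 5): P = [2, 4, 9] / [3] / [6];  Q = [1, 3, 4] / [2] / [5]
  Insert 1 (step 6): P = [1, 4, 9] / [2] / [3] / [6];  Q = [1, 3, 4] / [2] / [5] / [6]
  Insert 5 (step 7): P = [1, 4, 5] / [2, 9] / [3] / [6];  Q = [1, 3, 4] / [2, 7] / [5] / [6]
  Insert 8 (step 8): P = [1, 4, 5, 8] / [2, 9] / [3] / [6];  Q = [1, 3, 4, 8] / [2, 7] / [5] / [6]
  Insert 7 (step 9): P = [1, 4, 5, 7] / [2, 8] / [3, 9] / [6];  Q = [1, 3, 4, 8] / [2, 7] / [5, 9] / [6]
Final shape: (4, 2, 2, 1).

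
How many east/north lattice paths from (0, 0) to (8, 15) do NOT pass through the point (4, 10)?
Number of paths = 364188

Total paths from (0, 0) to (8, 15): C(23, 8) = 490314. Paths through (4, 10): (paths (0, 0) → (4, 10)) × (paths (4, 10) → (8, 15)) = C(14, 4) · C(9, 4) = 1001 · 126 = 126126. Avoidance count = 490314 − 126126 = 364188.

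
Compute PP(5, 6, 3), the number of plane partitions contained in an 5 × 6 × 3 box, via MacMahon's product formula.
PP(5, 6, 3) = 3737448

Evaluate the triple product over i = 1..5, j = 1..6, k = 1..3. The factors are (2/1) · (3/2) · (4/3) · (3/2) · (4/3) · (5/4) · (4/3) · (5/4) · … (90 factors total). The numerators and denominators telescope so the product is an integer; carrying out the multiplication exactly gives PP(5, 6, 3) = 3737448.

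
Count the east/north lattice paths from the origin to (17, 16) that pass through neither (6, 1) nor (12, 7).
Number of paths = 1024792150

Inclusion–exclusion. Total paths: C(33, 17) = 1166803110. Through P₁: C(7, 6)·C(26, 11) = 54083120. Through P₂: C(19, 12)·C(14, 5) = 100876776. Since P₁ is strictly southwest of P₂, a monotone path through both must visit P₁ then P₂; paths through both = C(7, 6)·C(12, 6)·C(14, 5) = 12948936. Avoid both = 1166803110 − 54083120 − 100876776 + 12948936 = 1024792150.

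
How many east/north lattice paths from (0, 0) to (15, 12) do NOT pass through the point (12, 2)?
Number of paths = 17357834

Total paths from (0, 0) to (15, 12): C(27, 15) = 17383860. Paths through (12, 2): (paths (0, 0) → (12, 2)) × (paths (12, 2) → (15, 12)) = C(14, 12) · C(13, 3) = 91 · 286 = 26026. Avoidance count = 17383860 − 26026 = 17357834.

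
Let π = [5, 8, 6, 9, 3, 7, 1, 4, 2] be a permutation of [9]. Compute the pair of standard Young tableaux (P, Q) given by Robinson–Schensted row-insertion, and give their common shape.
P = [1, 2, 7] / [3, 4] / [5, 6] / [8, 9];  Q = [1, 2, 4] / [3, 6] / [5, 8] / [7, 9];  common shape = (3, 2, 2, 2)

Row-insert the values π_1, π_2, … into P one at a time, bumping the leftmost entry strictly greater than the inserted value down to the next row. The recording tableau Q records, in position (i, j), the step at which that cell was added to P.
  Insert 5 (step 1): P = [5];  Q = [1]
  Insert 8 (step 2): P = [5, 8];  Q = [1, 2]
  Insert 6 (step 3): P = [5, 6] / [8];  Q = [1, 2] / [3]
  Insert 9 (step 4): P = [5, 6, 9] / [8];  Q = [1, 2, 4] / [3]
  Insert 3 (step 5): P = [3, 6, 9] / [5] / [8];  Q = [1, 2, 4] / [3] / [5]
  Insert 7 (step 6): P = [3, 6, 7] / [5, 9] / [8];  Q = [1, 2, 4] / [3, 6] / [5]
  Insert 1 (step 7): P = [1, 6, 7] / [3, 9] / [5] / [8];  Q = [1, 2, 4] / [3, 6] / [5] / [7]
  Insert 4 (step 8): P = [1, 4, 7] / [3, 6] / [5, 9] / [8];  Q = [1, 2, 4] / [3, 6] / [5, 8] / [7]
  Insert 2 (step 9): P = [1, 2, 7] / [3, 4] / [5, 6] / [8, 9];  Q = [1, 2, 4] / [3, 6] / [5, 8] / [7, 9]
Final shape: (3, 2, 2, 2).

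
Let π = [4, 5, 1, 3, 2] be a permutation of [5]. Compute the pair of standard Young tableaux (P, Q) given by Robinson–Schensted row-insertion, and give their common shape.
P = [1, 2] / [3, 5] / [4];  Q = [1, 2] / [3, 4] / [5];  common shape = (2, 2, 1)

Row-insert the values π_1, π_2, … into P one at a time, bumping the leftmost entry strictly greater than the inserted value down to the next row. The recording tableau Q records, in position (i, j), the step at which that cell was added to P.
  Insert 4 (step 1): P = [4];  Q = [1]
  Insert 5 (step 2): P = [4, 5];  Q = [1, 2]
  Insert 1 (step 3): P = [1, 5] / [4];  Q = [1, 2] / [3]
  Insert 3 (step 4): P = [1, 3] / [4, 5];  Q = [1, 2] / [3, 4]
  Insert 2 (step 5): P = [1, 2] / [3, 5] / [4];  Q = [1, 2] / [3, 4] / [5]
Final shape: (2, 2, 1).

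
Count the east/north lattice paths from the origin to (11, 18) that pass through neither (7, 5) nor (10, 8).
Number of paths = 32405232

Inclusion–exclusion. Total paths: C(29, 11) = 34597290. Through P₁: C(12, 7)·C(17, 4) = 1884960. Through P₂: C(18, 10)·C(11, 1) = 481338. Since P₁ is strictly southwest of P₂, a monotone path through both must visit P₁ then P₂; paths through both = C(12, 7)·C(6, 3)·C(11, 1) = 174240. Avoid both = 34597290 − 1884960 − 481338 + 174240 = 32405232.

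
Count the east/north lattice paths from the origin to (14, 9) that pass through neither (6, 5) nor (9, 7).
Number of paths = 445280

Inclusion–exclusion. Total paths: C(23, 14) = 817190. Through P₁: C(11, 6)·C(12, 8) = 228690. Through P₂: C(16, 9)·C(7, 5) = 240240. Since P₁ is strictly southwest of P₂, a monotone path through both must visit P₁ then P₂; paths through both = C(11, 6)·C(5, 3)·C(7, 5) = 97020. Avoid both = 817190 − 228690 − 240240 + 97020 = 445280.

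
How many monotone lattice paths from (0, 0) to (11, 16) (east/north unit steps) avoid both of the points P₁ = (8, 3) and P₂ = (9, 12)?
Number of paths = 8561295

Inclusion–exclusion. Total paths: C(27, 11) = 13037895. Through P₁: C(11, 8)·C(16, 3) = 92400. Through P₂: C(21, 9)·C(6, 2) = 4408950. Since P₁ is strictly southwest of P₂, a monotone path through both must visit P₁ then P₂; paths through both = C(11, 8)·C(10, 1)·C(6, 2) = 24750. Avoid both = 13037895 − 92400 − 4408950 + 24750 = 8561295.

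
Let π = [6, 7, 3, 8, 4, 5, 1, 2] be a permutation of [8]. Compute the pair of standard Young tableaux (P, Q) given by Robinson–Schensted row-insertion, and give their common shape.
P = [1, 2, 5] / [3, 4, 8] / [6, 7];  Q = [1, 2, 4] / [3, 5, 6] / [7, 8];  common shape = (3, 3, 2)

Row-insert the values π_1, π_2, … into P one at a time, bumping the leftmost entry strictly greater than the inserted value down to the next row. The recording tableau Q records, in position (i, j), the step at which that cell was added to P.
  Insert 6 (step 1): P = [6];  Q = [1]
  Insert 7 (step 2): P = [6, 7];  Q = [1, 2]
  Insert 3 (step 3): P = [3, 7] / [6];  Q = [1, 2] / [3]
  Insert 8 (step 4): P = [3, 7, 8] / [6];  Q = [1, 2, 4] / [3]
  Insert 4 (step 5): P = [3, 4, 8] / [6, 7];  Q = [1, 2, 4] / [3, 5]
  Insert 5 (step 6): P = [3, 4, 5] / [6, 7, 8];  Q = [1, 2, 4] / [3, 5, 6]
  Insert 1 (step 7): P = [1, 4, 5] / [3, 7, 8] / [6];  Q = [1, 2, 4] / [3, 5, 6] / [7]
  Insert 2 (step 8): P = [1, 2, 5] / [3, 4, 8] / [6, 7];  Q = [1, 2, 4] / [3, 5, 6] / [7, 8]
Final shape: (3, 3, 2).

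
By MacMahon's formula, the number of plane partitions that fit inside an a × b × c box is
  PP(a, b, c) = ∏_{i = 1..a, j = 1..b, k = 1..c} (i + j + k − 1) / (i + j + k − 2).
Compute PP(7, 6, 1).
PP(7, 6, 1) = 1716

Evaluate the triple product over i = 1..7, j = 1..6, k = 1..1. The factors are (2/1) · (3/2) · (4/3) · (5/4) · (6/5) · (7/6) · (3/2) · (4/3) · … (42 factors total). The numerators and denominators telescope so the product is an integer; carrying out the multiplication exactly gives PP(7, 6, 1) = 1716.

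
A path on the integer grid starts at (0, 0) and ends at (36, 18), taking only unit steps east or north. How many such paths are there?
Number of paths = 96926348578605

A monotone lattice path from (0, 0) to (36, 18) consists of 36 east steps and 18 north steps in some order, so it is determined by which 36 of the 54 steps are east. The count is C(54, 36) = 96926348578605.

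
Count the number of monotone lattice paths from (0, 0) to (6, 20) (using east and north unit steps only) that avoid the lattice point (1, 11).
Number of paths = 206206

Total paths from (0, 0) to (6, 20): C(26, 6) = 230230. Paths through (1, 11): (paths (0, 0) → (1, 11)) × (paths (1, 11) → (6, 20)) = C(12, 1) · C(14, 5) = 12 · 2002 = 24024. Avoidance count = 230230 − 24024 = 206206.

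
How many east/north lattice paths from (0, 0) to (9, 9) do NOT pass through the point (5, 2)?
Number of paths = 41690

Total paths from (0, 0) to (9, 9): C(18, 9) = 48620. Paths through (5, 2): (paths (0, 0) → (5, 2)) × (paths (5, 2) → (9, 9)) = C(7, 5) · C(11, 4) = 21 · 330 = 6930. Avoidance count = 48620 − 6930 = 41690.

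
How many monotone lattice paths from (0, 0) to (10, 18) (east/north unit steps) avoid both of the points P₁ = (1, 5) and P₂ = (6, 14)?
Number of paths = 8266230

Inclusion–exclusion. Total paths: C(28, 10) = 13123110. Through P₁: C(6, 1)·C(22, 9) = 2984520. Through P₂: C(20, 6)·C(8, 4) = 2713200. Since P₁ is strictly southwest of P₂, a monotone path through both must visit P₁ then P₂; paths through both = C(6, 1)·C(14, 5)·C(8, 4) = 840840. Avoid both = 13123110 − 2984520 − 2713200 + 840840 = 8266230.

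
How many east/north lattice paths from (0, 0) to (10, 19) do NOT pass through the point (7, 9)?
Number of paths = 16758170

Total paths from (0, 0) to (10, 19): C(29, 10) = 20030010. Paths through (7, 9): (paths (0, 0) → (7, 9)) × (paths (7, 9) → (10, 19)) = C(16, 7) · C(13, 3) = 11440 · 286 = 3271840. Avoidance count = 20030010 − 3271840 = 16758170.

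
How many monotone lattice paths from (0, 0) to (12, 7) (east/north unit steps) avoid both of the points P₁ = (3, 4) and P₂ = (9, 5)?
Number of paths = 25118

Inclusion–exclusion. Total paths: C(19, 12) = 50388. Through P₁: C(7, 3)·C(12, 9) = 7700. Through P₂: C(14, 9)·C(5, 3) = 20020. Since P₁ is strictly southwest of P₂, a monotone path through both must visit P₁ then P₂; paths through both = C(7, 3)·C(7, 6)·C(5, 3) = 2450. Avoid both = 50388 − 7700 − 20020 + 2450 = 25118.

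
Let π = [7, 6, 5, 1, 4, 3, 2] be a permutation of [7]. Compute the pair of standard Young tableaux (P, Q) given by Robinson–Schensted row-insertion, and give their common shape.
P = [1, 2] / [3] / [4] / [5] / [6] / [7];  Q = [1, 5] / [2] / [3] / [4] / [6] / [7];  common shape = (2, 1, 1, 1, 1, 1)

Row-insert the values π_1, π_2, … into P one at a time, bumping the leftmost entry strictly greater than the inserted value down to the next row. The recording tableau Q records, in position (i, j), the step at which that cell was added to P.
  Insert 7 (step 1): P = [7];  Q = [1]
  Insert 6 (step 2): P = [6] / [7];  Q = [1] / [2]
  Insert 5 (step 3): P = [5] / [6] / [7];  Q = [1] / [2] / [3]
  Insert 1 (step 4): P = [1] / [5] / [6] / [7];  Q = [1] / [2] / [3] / [4]
  Insert 4 (step 5): P = [1, 4] / [5] / [6] / [7];  Q = [1, 5] / [2] / [3] / [4]
  Insert 3 (step 6): P = [1, 3] / [4] / [5] / [6] / [7];  Q = [1, 5] / [2] / [3] / [4] / [6]
  Insert 2 (step 7): P = [1, 2] / [3] / [4] / [5] / [6] / [7];  Q = [1, 5] / [2] / [3] / [4] / [6] / [7]
Final shape: (2, 1, 1, 1, 1, 1).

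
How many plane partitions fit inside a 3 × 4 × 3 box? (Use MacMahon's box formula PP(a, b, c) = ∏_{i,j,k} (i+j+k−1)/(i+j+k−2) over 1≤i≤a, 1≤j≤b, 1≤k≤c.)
PP(3, 4, 3) = 4116

Evaluate the triple product over i = 1..3, j = 1..4, k = 1..3. The factors are (2/1) · (3/2) · (4/3) · (3/2) · (4/3) · (5/4) · (4/3) · (5/4) · … (36 factors total). The numerators and denominators telescope so the product is an integer; carrying out the multiplication exactly gives PP(3, 4, 3) = 4116.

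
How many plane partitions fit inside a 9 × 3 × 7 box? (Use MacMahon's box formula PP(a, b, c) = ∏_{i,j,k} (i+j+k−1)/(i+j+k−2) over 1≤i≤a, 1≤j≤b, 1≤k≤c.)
PP(9, 3, 7) = 24584605760

Evaluate the triple product over i = 1..9, j = 1..3, k = 1..7. The factors are (2/1) · (3/2) · (4/3) · (5/4) · (6/5) · (7/6) · (8/7) · (3/2) · … (189 factors total). The numerators and denominators telescope so the product is an integer; carrying out the multiplication exactly gives PP(9, 3, 7) = 24584605760.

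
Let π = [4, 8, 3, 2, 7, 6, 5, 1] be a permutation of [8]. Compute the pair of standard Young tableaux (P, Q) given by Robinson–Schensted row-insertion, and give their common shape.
P = [1, 5] / [2, 6] / [3, 7] / [4] / [8];  Q = [1, 2] / [3, 5] / [4, 6] / [7] / [8];  common shape = (2, 2, 2, 1, 1)

Row-insert the values π_1, π_2, … into P one at a time, bumping the leftmost entry strictly greater than the inserted value down to the next row. The recording tableau Q records, in position (i, j), the step at which that cell was added to P.
  Insert 4 (step 1): P = [4];  Q = [1]
  Insert 8 (step 2): P = [4, 8];  Q = [1, 2]
  Insert 3 (step 3): P = [3, 8] / [4];  Q = [1, 2] / [3]
  Insert 2 (step 4): P = [2, 8] / [3] / [4];  Q = [1, 2] / [3] / [4]
  Insert 7 (step 5): P = [2, 7] / [3, 8] / [4];  Q = [1, 2] / [3, 5] / [4]
  Insert 6 (step 6): P = [2, 6] / [3, 7] / [4, 8];  Q = [1, 2] / [3, 5] / [4, 6]
  Insert 5 (step 7): P = [2, 5] / [3, 6] / [4, 7] / [8];  Q = [1, 2] / [3, 5] / [4, 6] / [7]
  Insert 1 (step 8): P = [1, 5] / [2, 6] / [3, 7] / [4] / [8];  Q = [1, 2] / [3, 5] / [4, 6] / [7] / [8]
Final shape: (2, 2, 2, 1, 1).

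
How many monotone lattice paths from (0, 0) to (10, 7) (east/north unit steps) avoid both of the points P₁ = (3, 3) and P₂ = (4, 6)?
Number of paths = 11938

Inclusion–exclusion. Total paths: C(17, 10) = 19448. Through P₁: C(6, 3)·C(11, 7) = 6600. Through P₂: C(10, 4)·C(7, 6) = 1470. Since P₁ is strictly southwest of P₂, a monotone path through both must visit P₁ then P₂; paths through both = C(6, 3)·C(4, 1)·C(7, 6) = 560. Avoid both = 19448 − 6600 − 1470 + 560 = 11938.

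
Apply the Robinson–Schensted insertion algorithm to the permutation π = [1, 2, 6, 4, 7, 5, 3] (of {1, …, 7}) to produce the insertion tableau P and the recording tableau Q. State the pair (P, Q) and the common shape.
P = [1, 2, 3, 5] / [4, 7] / [6];  Q = [1, 2, 3, 5] / [4, 6] / [7];  common shape = (4, 2, 1)

Row-insert the values π_1, π_2, … into P one at a time, bumping the leftmost entry strictly greater than the inserted value down to the next row. The recording tableau Q records, in position (i, j), the step at which that cell was added to P.
  Insert 1 (step 1): P = [1];  Q = [1]
  Insert 2 (step 2): P = [1, 2];  Q = [1, 2]
  Insert 6 (step 3): P = [1, 2, 6];  Q = [1, 2, 3]
  Insert 4 (step 4): P = [1, 2, 4] / [6];  Q = [1, 2, 3] / [4]
  Insert 7 (step 5): P = [1, 2, 4, 7] / [6];  Q = [1, 2, 3, 5] / [4]
  Insert 5 (step 6): P = [1, 2, 4, 5] / [6, 7];  Q = [1, 2, 3, 5] / [4, 6]
  Insert 3 (step 7): P = [1, 2, 3, 5] / [4, 7] / [6];  Q = [1, 2, 3, 5] / [4, 6] / [7]
Final shape: (4, 2, 1).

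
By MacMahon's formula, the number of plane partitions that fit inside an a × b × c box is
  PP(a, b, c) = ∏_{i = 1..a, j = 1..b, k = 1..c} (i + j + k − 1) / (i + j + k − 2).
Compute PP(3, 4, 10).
PP(3, 4, 10) = 33157124

Evaluate the triple product over i = 1..3, j = 1..4, k = 1..10. The factors are (2/1) · (3/2) · (4/3) · (5/4) · (6/5) · (7/6) · (8/7) · (9/8) · … (120 factors total). The numerators and denominators telescope so the product is an integer; carrying out the multiplication exactly gives PP(3, 4, 10) = 33157124.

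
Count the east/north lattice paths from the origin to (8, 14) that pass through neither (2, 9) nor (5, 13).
Number of paths = 267788

Inclusion–exclusion. Total paths: C(22, 8) = 319770. Through P₁: C(11, 2)·C(11, 6) = 25410. Through P₂: C(18, 5)·C(4, 3) = 34272. Since P₁ is strictly southwest of P₂, a monotone path through both must visit P₁ then P₂; paths through both = C(11, 2)·C(7, 3)·C(4, 3) = 7700. Avoid both = 319770 − 25410 − 34272 + 7700 = 267788.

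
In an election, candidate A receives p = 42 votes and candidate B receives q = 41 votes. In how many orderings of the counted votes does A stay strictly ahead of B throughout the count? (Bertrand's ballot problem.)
Strict-lead orderings = 10113918591637898134020

Total orderings of the 83 votes with 42 for A: C(83, 42) = 839455243105945545123660. By the Bertrand ballot formula (Cycle Lemma / reflection principle), the number of orderings in which A is strictly ahead of B throughout is (p − q)/(p + q) · C(p + q, p) = (42 − 41)/(42 + 41) · 839455243105945545123660 = 10113918591637898134020.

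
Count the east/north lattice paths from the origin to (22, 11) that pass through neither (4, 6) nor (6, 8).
Number of paths = 184781463

Inclusion–exclusion. Total paths: C(33, 22) = 193536720. Through P₁: C(10, 4)·C(23, 18) = 7066290. Through P₂: C(14, 6)·C(19, 16) = 2909907. Since P₁ is strictly southwest of P₂, a monotone path through both must visit P₁ then P₂; paths through both = C(10, 4)·C(4, 2)·C(19, 16) = 1220940. Avoid both = 193536720 − 7066290 − 2909907 + 1220940 = 184781463.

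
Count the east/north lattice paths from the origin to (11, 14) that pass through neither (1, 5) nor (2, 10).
Number of paths = 3881682

Inclusion–exclusion. Total paths: C(25, 11) = 4457400. Through P₁: C(6, 1)·C(19, 10) = 554268. Through P₂: C(12, 2)·C(13, 9) = 47190. Since P₁ is strictly southwest of P₂, a monotone path through both must visit P₁ then P₂; paths through both = C(6, 1)·C(6, 1)·C(13, 9) = 25740. Avoid both = 4457400 − 554268 − 47190 + 25740 = 3881682.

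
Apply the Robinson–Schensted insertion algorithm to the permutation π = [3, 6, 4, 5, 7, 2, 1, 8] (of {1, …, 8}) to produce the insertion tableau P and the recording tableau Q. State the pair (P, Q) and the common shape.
P = [1, 4, 5, 7, 8] / [2] / [3] / [6];  Q = [1, 2, 4, 5, 8] / [3] / [6] / [7];  common shape = (5, 1, 1, 1)

Row-insert the values π_1, π_2, … into P one at a time, bumping the leftmost entry strictly greater than the inserted value down to the next row. The recording tableau Q records, in position (i, j), the step at which that cell was added to P.
  Insert 3 (step 1): P = [3];  Q = [1]
  Insert 6 (step 2): P = [3, 6];  Q = [1, 2]
  Insert 4 (step 3): P = [3, 4] / [6];  Q = [1, 2] / [3]
  Insert 5 (step 4): P = [3, 4, 5] / [6];  Q = [1, 2, 4] / [3]
  Insert 7 (step 5): P = [3, 4, 5, 7] / [6];  Q = [1, 2, 4, 5] / [3]
  Insert 2 (step 6): P = [2, 4, 5, 7] / [3] / [6];  Q = [1, 2, 4, 5] / [3] / [6]
  Insert 1 (step 7): P = [1, 4, 5, 7] / [2] / [3] / [6];  Q = [1, 2, 4, 5] / [3] / [6] / [7]
  Insert 8 (step 8): P = [1, 4, 5, 7, 8] / [2] / [3] / [6];  Q = [1, 2, 4, 5, 8] / [3] / [6] / [7]
Final shape: (5, 1, 1, 1).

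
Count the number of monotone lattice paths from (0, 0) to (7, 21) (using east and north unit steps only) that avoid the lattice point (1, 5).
Number of paths = 736362

Total paths from (0, 0) to (7, 21): C(28, 7) = 1184040. Paths through (1, 5): (paths (0, 0) → (1, 5)) × (paths (1, 5) → (7, 21)) = C(6, 1) · C(22, 6) = 6 · 74613 = 447678. Avoidance count = 1184040 − 447678 = 736362.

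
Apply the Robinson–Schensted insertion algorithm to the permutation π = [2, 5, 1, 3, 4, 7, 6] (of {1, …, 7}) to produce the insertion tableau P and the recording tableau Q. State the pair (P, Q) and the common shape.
P = [1, 3, 4, 6] / [2, 5, 7];  Q = [1, 2, 5, 6] / [3, 4, 7];  common shape = (4, 3)

Row-insert the values π_1, π_2, … into P one at a time, bumping the leftmost entry strictly greater than the inserted value down to the next row. The recording tableau Q records, in position (i, j), the step at which that cell was added to P.
  Insert 2 (step 1): P = [2];  Q = [1]
  Insert 5 (step 2): P = [2, 5];  Q = [1, 2]
  Insert 1 (step 3): P = [1, 5] / [2];  Q = [1, 2] / [3]
  Insert 3 (step 4): P = [1, 3] / [2, 5];  Q = [1, 2] / [3, 4]
  Insert 4 (step 5): P = [1, 3, 4] / [2, 5];  Q = [1, 2, 5] / [3, 4]
  Insert 7 (step 6): P = [1, 3, 4, 7] / [2, 5];  Q = [1, 2, 5, 6] / [3, 4]
  Insert 6 (step 7): P = [1, 3, 4, 6] / [2, 5, 7];  Q = [1, 2, 5, 6] / [3, 4, 7]
Final shape: (4, 3).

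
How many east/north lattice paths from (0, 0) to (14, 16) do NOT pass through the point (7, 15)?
Number of paths = 144058323

Total paths from (0, 0) to (14, 16): C(30, 14) = 145422675. Paths through (7, 15): (paths (0, 0) → (7, 15)) × (paths (7, 15) → (14, 16)) = C(22, 7) · C(8, 7) = 170544 · 8 = 1364352. Avoidance count = 145422675 − 1364352 = 144058323.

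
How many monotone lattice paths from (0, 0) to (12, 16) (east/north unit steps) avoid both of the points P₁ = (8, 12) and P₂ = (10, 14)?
Number of paths = 14371239

Inclusion–exclusion. Total paths: C(28, 12) = 30421755. Through P₁: C(20, 8)·C(8, 4) = 8817900. Through P₂: C(24, 10)·C(4, 2) = 11767536. Since P₁ is strictly southwest of P₂, a monotone path through both must visit P₁ then P₂; paths through both = C(20, 8)·C(4, 2)·C(4, 2) = 4534920. Avoid both = 30421755 − 8817900 − 11767536 + 4534920 = 14371239.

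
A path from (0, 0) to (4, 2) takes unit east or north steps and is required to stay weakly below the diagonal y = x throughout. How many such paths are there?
Number of paths = 9

By the reflection principle (André's argument), the number of monotone paths to (4, 2) with n ≤ m that never go above y = x is C(6, 4) − C(6, 5) = 15 − 6 = 9.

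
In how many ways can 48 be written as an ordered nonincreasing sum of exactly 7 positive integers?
p(48, 7 parts) = 7190

Partitions of n into exactly k parts are in bijection with partitions of n − k into at most k parts (subtract 1 from each part). So p(48, exactly 7) = p(41, parts ≤ 7). Computing via the recurrence p(m, j) = p(m, j−1) + p(m−j, j) gives 7190.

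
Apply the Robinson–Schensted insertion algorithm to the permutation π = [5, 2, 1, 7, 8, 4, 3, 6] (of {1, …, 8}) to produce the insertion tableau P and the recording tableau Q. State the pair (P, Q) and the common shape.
P = [1, 3, 6] / [2, 4, 8] / [5, 7];  Q = [1, 4, 5] / [2, 6, 8] / [3, 7];  common shape = (3, 3, 2)

Row-insert the values π_1, π_2, … into P one at a time, bumping the leftmost entry strictly greater than the inserted value down to the next row. The recording tableau Q records, in position (i, j), the step at which that cell was added to P.
  Insert 5 (step 1): P = [5];  Q = [1]
  Insert 2 (step 2): P = [2] / [5];  Q = [1] / [2]
  Insert 1 (step 3): P = [1] / [2] / [5];  Q = [1] / [2] / [3]
  Insert 7 (step 4): P = [1, 7] / [2] / [5];  Q = [1, 4] / [2] / [3]
  Insert 8 (step 5): P = [1, 7, 8] / [2] / [5];  Q = [1, 4, 5] / [2] / [3]
  Insert 4 (step 6): P = [1, 4, 8] / [2, 7] / [5];  Q = [1, 4, 5] / [2, 6] / [3]
  Insert 3 (step 7): P = [1, 3, 8] / [2, 4] / [5, 7];  Q = [1, 4, 5] / [2, 6] / [3, 7]
  Insert 6 (step 8): P = [1, 3, 6] / [2, 4, 8] / [5, 7];  Q = [1, 4, 5] / [2, 6, 8] / [3, 7]
Final shape: (3, 3, 2).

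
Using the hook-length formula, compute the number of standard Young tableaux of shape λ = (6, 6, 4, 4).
# SYT of shape (6, 6, 4, 4) = 13856700

Hook-length formula: f^λ = n! / Π hook(c), product over all cells c of the Young diagram. For λ = (6, 6, 4, 4), n = 20 boxes. Hook lengths by row (left-to-right, top-to-bottom): [9, 8, 7, 6, 3, 2]; [8, 7, 6, 5, 2, 1]; [5, 4, 3, 2]; [4, 3, 2, 1]. Product of hooks = 175575859200. So f^λ = 20! / 175575859200 = 2432902008176640000 / 175575859200 = 13856700.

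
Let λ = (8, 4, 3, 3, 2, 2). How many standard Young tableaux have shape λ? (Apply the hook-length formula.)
# SYT of shape (8, 4, 3, 3, 2, 2) = 1723560300

Hook-length formula: f^λ = n! / Π hook(c), product over all cells c of the Young diagram. For λ = (8, 4, 3, 3, 2, 2), n = 22 boxes. Hook lengths by row (left-to-right, top-to-bottom): [13, 12, 9, 6, 4, 3, 2, 1]; [8, 7, 4, 1]; [6, 5, 2]; [5, 4, 1]; [3, 2]; [2, 1]. Product of hooks = 652138905600. So f^λ = 22! / 652138905600 = 1124000727777607680000 / 652138905600 = 1723560300.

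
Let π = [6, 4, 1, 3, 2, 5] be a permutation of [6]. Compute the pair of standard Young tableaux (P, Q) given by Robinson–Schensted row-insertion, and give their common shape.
P = [1, 2, 5] / [3] / [4] / [6];  Q = [1, 4, 6] / [2] / [3] / [5];  common shape = (3, 1, 1, 1)

Row-insert the values π_1, π_2, … into P one at a time, bumping the leftmost entry strictly greater than the inserted value down to the next row. The recording tableau Q records, in position (i, j), the step at which that cell was added to P.
  Insert 6 (step 1): P = [6];  Q = [1]
  Insert 4 (step 2): P = [4] / [6];  Q = [1] / [2]
  Insert 1 (step 3): P = [1] / [4] / [6];  Q = [1] / [2] / [3]
  Insert 3 (step 4): P = [1, 3] / [4] / [6];  Q = [1, 4] / [2] / [3]
  Insert 2 (step 5): P = [1, 2] / [3] / [4] / [6];  Q = [1, 4] / [2] / [3] / [5]
  Insert 5 (step 6): P = [1, 2, 5] / [3] / [4] / [6];  Q = [1, 4, 6] / [2] / [3] / [5]
Final shape: (3, 1, 1, 1).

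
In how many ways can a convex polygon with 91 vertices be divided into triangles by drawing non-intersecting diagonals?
C_89 = 254224158304000796523953440778841647086547372026600

These polygon triangulations are counted by the Catalan number C_n = (1/(n + 1)) · C(2n, n). For n = 89: C_89 = (1/90) · C(178, 89) = 22880174247360071687155809670095748237789263482394000/90 = 254224158304000796523953440778841647086547372026600.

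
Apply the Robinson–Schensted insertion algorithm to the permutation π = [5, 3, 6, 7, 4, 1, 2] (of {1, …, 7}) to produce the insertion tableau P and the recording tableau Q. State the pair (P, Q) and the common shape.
P = [1, 2, 7] / [3, 4] / [5, 6];  Q = [1, 3, 4] / [2, 5] / [6, 7];  common shape = (3, 2, 2)

Row-insert the values π_1, π_2, … into P one at a time, bumping the leftmost entry strictly greater than the inserted value down to the next row. The recording tableau Q records, in position (i, j), the step at which that cell was added to P.
  Insert 5 (step 1): P = [5];  Q = [1]
  Insert 3 (step 2): P = [3] / [5];  Q = [1] / [2]
  Insert 6 (step 3): P = [3, 6] / [5];  Q = [1, 3] / [2]
  Insert 7 (step 4): P = [3, 6, 7] / [5];  Q = [1, 3, 4] / [2]
  Insert 4 (step 5): P = [3, 4, 7] / [5, 6];  Q = [1, 3, 4] / [2, 5]
  Insert 1 (step 6): P = [1, 4, 7] / [3, 6] / [5];  Q = [1, 3, 4] / [2, 5] / [6]
  Insert 2 (step 7): P = [1, 2, 7] / [3, 4] / [5, 6];  Q = [1, 3, 4] / [2, 5] / [6, 7]
Final shape: (3, 2, 2).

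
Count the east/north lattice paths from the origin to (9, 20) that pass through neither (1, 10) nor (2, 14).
Number of paths = 9422127

Inclusion–exclusion. Total paths: C(29, 9) = 10015005. Through P₁: C(11, 1)·C(18, 8) = 481338. Through P₂: C(16, 2)·C(13, 7) = 205920. Since P₁ is strictly southwest of P₂, a monotone path through both must visit P₁ then P₂; paths through both = C(11, 1)·C(5, 1)·C(13, 7) = 94380. Avoid both = 10015005 − 481338 − 205920 + 94380 = 9422127.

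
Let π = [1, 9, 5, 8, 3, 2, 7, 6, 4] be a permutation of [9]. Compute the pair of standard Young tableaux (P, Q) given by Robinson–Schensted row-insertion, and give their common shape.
P = [1, 2, 4] / [3, 6] / [5, 7] / [8] / [9];  Q = [1, 2, 4] / [3, 7] / [5, 8] / [6] / [9];  common shape = (3, 2, 2, 1, 1)

Row-insert the values π_1, π_2, … into P one at a time, bumping the leftmost entry strictly greater than the inserted value down to the next row. The recording tableau Q records, in position (i, j), the step at which that cell was added to P.
  Insert 1 (step 1): P = [1];  Q = [1]
  Insert 9 (step 2): P = [1, 9];  Q = [1, 2]
  Insert 5 (step 3): P = [1, 5] / [9];  Q = [1, 2] / [3]
  Insert 8 (step 4): P = [1, 5, 8] / [9];  Q = [1, 2, 4] / [3]
  Insert 3 (step 5): P = [1, 3, 8] / [5] / [9];  Q = [1, 2, 4] / [3] / [5]
  Insert 2 (step 6): P = [1, 2, 8] / [3] / [5] / [9];  Q = [1, 2, 4] / [3] / [5] / [6]
  Insert 7 (step 7): P = [1, 2, 7] / [3, 8] / [5] / [9];  Q = [1, 2, 4] / [3, 7] / [5] / [6]
  Insert 6 (step 8): P = [1, 2, 6] / [3, 7] / [5, 8] / [9];  Q = [1, 2, 4] / [3, 7] / [5, 8] / [6]
  Insert 4 (step 9): P = [1, 2, 4] / [3, 6] / [5, 7] / [8] / [9];  Q = [1, 2, 4] / [3, 7] / [5, 8] / [6] / [9]
Final shape: (3, 2, 2, 1, 1).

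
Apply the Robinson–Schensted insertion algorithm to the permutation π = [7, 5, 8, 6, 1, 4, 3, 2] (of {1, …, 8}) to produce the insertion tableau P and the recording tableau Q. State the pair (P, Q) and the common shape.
P = [1, 2] / [3, 6] / [4, 8] / [5] / [7];  Q = [1, 3] / [2, 4] / [5, 6] / [7] / [8];  common shape = (2, 2, 2, 1, 1)

Row-insert the values π_1, π_2, … into P one at a time, bumping the leftmost entry strictly greater than the inserted value down to the next row. The recording tableau Q records, in position (i, j), the step at which that cell was added to P.
  Insert 7 (step 1): P = [7];  Q = [1]
  Insert 5 (step 2): P = [5] / [7];  Q = [1] / [2]
  Insert 8 (step 3): P = [5, 8] / [7];  Q = [1, 3] / [2]
  Insert 6 (step 4): P = [5, 6] / [7, 8];  Q = [1, 3] / [2, 4]
  Insert 1 (step 5): P = [1, 6] / [5, 8] / [7];  Q = [1, 3] / [2, 4] / [5]
  Insert 4 (step 6): P = [1, 4] / [5, 6] / [7, 8];  Q = [1, 3] / [2, 4] / [5, 6]
  Insert 3 (step 7): P = [1, 3] / [4, 6] / [5, 8] / [7];  Q = [1, 3] / [2, 4] / [5, 6] / [7]
  Insert 2 (step 8): P = [1, 2] / [3, 6] / [4, 8] / [5] / [7];  Q = [1, 3] / [2, 4] / [5, 6] / [7] / [8]
Final shape: (2, 2, 2, 1, 1).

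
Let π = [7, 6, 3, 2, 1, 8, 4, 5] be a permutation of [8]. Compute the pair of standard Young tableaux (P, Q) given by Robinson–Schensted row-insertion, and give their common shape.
P = [1, 4, 5] / [2, 8] / [3] / [6] / [7];  Q = [1, 6, 8] / [2, 7] / [3] / [4] / [5];  common shape = (3, 2, 1, 1, 1)

Row-insert the values π_1, π_2, … into P one at a time, bumping the leftmost entry strictly greater than the inserted value down to the next row. The recording tableau Q records, in position (i, j), the step at which that cell was added to P.
  Insert 7 (step 1): P = [7];  Q = [1]
  Insert 6 (step 2): P = [6] / [7];  Q = [1] / [2]
  Insert 3 (step 3): P = [3] / [6] / [7];  Q = [1] / [2] / [3]
  Insert 2 (step 4): P = [2] / [3] / [6] / [7];  Q = [1] / [2] / [3] / [4]
  Insert 1 (step 5): P = [1] / [2] / [3] / [6] / [7];  Q = [1] / [2] / [3] / [4] / [5]
  Insert 8 (step 6): P = [1, 8] / [2] / [3] / [6] / [7];  Q = [1, 6] / [2] / [3] / [4] / [5]
  Insert 4 (step 7): P = [1, 4] / [2, 8] / [3] / [6] / [7];  Q = [1, 6] / [2, 7] / [3] / [4] / [5]
  Insert 5 (step 8): P = [1, 4, 5] / [2, 8] / [3] / [6] / [7];  Q = [1, 6, 8] / [2, 7] / [3] / [4] / [5]
Final shape: (3, 2, 1, 1, 1).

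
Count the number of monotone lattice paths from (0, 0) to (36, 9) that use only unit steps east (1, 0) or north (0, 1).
Number of paths = 886163135

A monotone lattice path from (0, 0) to (36, 9) consists of 36 east steps and 9 north steps in some order, so it is determined by which 36 of the 45 steps are east. The count is C(45, 36) = 886163135.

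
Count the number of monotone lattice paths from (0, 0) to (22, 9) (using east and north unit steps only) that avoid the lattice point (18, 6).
Number of paths = 15449215

Total paths from (0, 0) to (22, 9): C(31, 22) = 20160075. Paths through (18, 6): (paths (0, 0) → (18, 6)) × (paths (18, 6) → (22, 9)) = C(24, 18) · C(7, 4) = 134596 · 35 = 4710860. Avoidance count = 20160075 − 4710860 = 15449215.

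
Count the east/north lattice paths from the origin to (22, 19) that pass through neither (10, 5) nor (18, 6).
Number of paths = 215404582880

Inclusion–exclusion. Total paths: C(41, 22) = 244662670200. Through P₁: C(15, 10)·C(26, 12) = 29002073100. Through P₂: C(24, 18)·C(17, 4) = 320338480. Since P₁ is strictly southwest of P₂, a monotone path through both must visit P₁ then P₂; paths through both = C(15, 10)·C(9, 8)·C(17, 4) = 64324260. Avoid both = 244662670200 − 29002073100 − 320338480 + 64324260 = 215404582880.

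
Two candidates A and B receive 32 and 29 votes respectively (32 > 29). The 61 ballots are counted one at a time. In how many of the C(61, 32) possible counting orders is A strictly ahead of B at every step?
Strict-lead orderings = 10729649537134605

Total orderings of the 61 votes with 32 for A: C(61, 32) = 218169540588403635. By the Bertrand ballot formula (Cycle Lemma / reflection principle), the number of orderings in which A is strictly ahead of B throughout is (p − q)/(p + q) · C(p + q, p) = (32 − 29)/(32 + 29) · 218169540588403635 = 10729649537134605.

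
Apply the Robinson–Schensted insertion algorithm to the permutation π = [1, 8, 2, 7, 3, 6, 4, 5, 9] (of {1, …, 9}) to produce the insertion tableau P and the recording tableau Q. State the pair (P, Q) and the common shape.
P = [1, 2, 3, 4, 5, 9] / [6] / [7] / [8];  Q = [1, 2, 4, 6, 8, 9] / [3] / [5] / [7];  common shape = (6, 1, 1, 1)

Row-insert the values π_1, π_2, … into P one at a time, bumping the leftmost entry strictly greater than the inserted value down to the next row. The recording tableau Q records, in position (i, j), the step at which that cell was added to P.
  Insert 1 (step 1): P = [1];  Q = [1]
  Insert 8 (step 2): P = [1, 8];  Q = [1, 2]
  Insert 2 (step 3): P = [1, 2] / [8];  Q = [1, 2] / [3]
  Insert 7 (step 4): P = [1, 2, 7] / [8];  Q = [1, 2, 4] / [3]
  Insert 3 (step 5): P = [1, 2, 3] / [7] / [8];  Q = [1, 2, 4] / [3] / [5]
  Insert 6 (step 6): P = [1, 2, 3, 6] / [7] / [8];  Q = [1, 2, 4, 6] / [3] / [5]
  Insert 4 (step 7): P = [1, 2, 3, 4] / [6] / [7] / [8];  Q = [1, 2, 4, 6] / [3] / [5] / [7]
  Insert 5 (step 8): P = [1, 2, 3, 4, 5] / [6] / [7] / [8];  Q = [1, 2, 4, 6, 8] / [3] / [5] / [7]
  Insert 9 (step 9): P = [1, 2, 3, 4, 5, 9] / [6] / [7] / [8];  Q = [1, 2, 4, 6, 8, 9] / [3] / [5] / [7]
Final shape: (6, 1, 1, 1).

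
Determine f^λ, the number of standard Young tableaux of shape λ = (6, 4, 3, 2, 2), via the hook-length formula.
# SYT of shape (6, 4, 3, 2, 2) = 2722720

Hook-length formula: f^λ = n! / Π hook(c), product over all cells c of the Young diagram. For λ = (6, 4, 3, 2, 2), n = 17 boxes. Hook lengths by row (left-to-right, top-to-bottom): [10, 9, 6, 4, 2, 1]; [7, 6, 3, 1]; [5, 4, 1]; [3, 2]; [2, 1]. Product of hooks = 130636800. So f^λ = 17! / 130636800 = 355687428096000 / 130636800 = 2722720.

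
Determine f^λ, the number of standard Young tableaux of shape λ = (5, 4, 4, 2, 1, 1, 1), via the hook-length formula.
# SYT of shape (5, 4, 4, 2, 1, 1, 1) = 8019648

Hook-length formula: f^λ = n! / Π hook(c), product over all cells c of the Young diagram. For λ = (5, 4, 4, 2, 1, 1, 1), n = 18 boxes. Hook lengths by row (left-to-right, top-to-bottom): [11, 7, 5, 4, 1]; [9, 5, 3, 2]; [8, 4, 2, 1]; [5, 1]; [3]; [2]; [1]. Product of hooks = 798336000. So f^λ = 18! / 798336000 = 6402373705728000 / 798336000 = 8019648.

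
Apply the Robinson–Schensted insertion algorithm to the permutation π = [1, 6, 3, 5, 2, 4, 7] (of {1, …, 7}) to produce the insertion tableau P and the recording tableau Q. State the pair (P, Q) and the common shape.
P = [1, 2, 4, 7] / [3, 5] / [6];  Q = [1, 2, 4, 7] / [3, 6] / [5];  common shape = (4, 2, 1)

Row-insert the values π_1, π_2, … into P one at a time, bumping the leftmost entry strictly greater than the inserted value down to the next row. The recording tableau Q records, in position (i, j), the step at which that cell was added to P.
  Insert 1 (step 1): P = [1];  Q = [1]
  Insert 6 (step 2): P = [1, 6];  Q = [1, 2]
  Insert 3 (step 3): P = [1, 3] / [6];  Q = [1, 2] / [3]
  Insert 5 (step 4): P = [1, 3, 5] / [6];  Q = [1, 2, 4] / [3]
  Insert 2 (step 5): P = [1, 2, 5] / [3] / [6];  Q = [1, 2, 4] / [3] / [5]
  Insert 4 (step 6): P = [1, 2, 4] / [3, 5] / [6];  Q = [1, 2, 4] / [3, 6] / [5]
  Insert 7 (step 7): P = [1, 2, 4, 7] / [3, 5] / [6];  Q = [1, 2, 4, 7] / [3, 6] / [5]
Final shape: (4, 2, 1).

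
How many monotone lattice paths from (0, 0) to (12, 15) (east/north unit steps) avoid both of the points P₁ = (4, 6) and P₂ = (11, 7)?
Number of paths = 12007464

Inclusion–exclusion. Total paths: C(27, 12) = 17383860. Through P₁: C(10, 4)·C(17, 8) = 5105100. Through P₂: C(18, 11)·C(9, 1) = 286416. Since P₁ is strictly southwest of P₂, a monotone path through both must visit P₁ then P₂; paths through both = C(10, 4)·C(8, 7)·C(9, 1) = 15120. Avoid both = 17383860 − 5105100 − 286416 + 15120 = 12007464.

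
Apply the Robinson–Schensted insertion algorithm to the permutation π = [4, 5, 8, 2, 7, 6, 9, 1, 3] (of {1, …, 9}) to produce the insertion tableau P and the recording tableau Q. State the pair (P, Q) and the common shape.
P = [1, 3, 6, 9] / [2, 5] / [4, 7] / [8];  Q = [1, 2, 3, 7] / [4, 5] / [6, 9] / [8];  common shape = (4, 2, 2, 1)

Row-insert the values π_1, π_2, … into P one at a time, bumping the leftmost entry strictly greater than the inserted value down to the next row. The recording tableau Q records, in position (i, j), the step at which that cell was added to P.
  Insert 4 (step 1): P = [4];  Q = [1]
  Insert 5 (step 2): P = [4, 5];  Q = [1, 2]
  Insert 8 (step 3): P = [4, 5, 8];  Q = [1, 2, 3]
  Insert 2 (step 4): P = [2, 5, 8] / [4];  Q = [1, 2, 3] / [4]
  Insert 7 (step 5): P = [2, 5, 7] / [4, 8];  Q = [1, 2, 3] / [4, 5]
  Insert 6 (step 6): P = [2, 5, 6] / [4, 7] / [8];  Q = [1, 2, 3] / [4, 5] / [6]
  Insert 9 (step 7): P = [2, 5, 6, 9] / [4, 7] / [8];  Q = [1, 2, 3, 7] / [4, 5] / [6]
  Insert 1 (step 8): P = [1, 5, 6, 9] / [2, 7] / [4] / [8];  Q = [1, 2, 3, 7] / [4, 5] / [6] / [8]
  Insert 3 (step 9): P = [1, 3, 6, 9] / [2, 5] / [4, 7] / [8];  Q = [1, 2, 3, 7] / [4, 5] / [6, 9] / [8]
Final shape: (4, 2, 2, 1).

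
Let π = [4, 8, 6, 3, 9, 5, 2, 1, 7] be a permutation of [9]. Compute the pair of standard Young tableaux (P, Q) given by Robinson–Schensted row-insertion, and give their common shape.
P = [1, 5, 7] / [2, 6, 9] / [3] / [4] / [8];  Q = [1, 2, 5] / [3, 6, 9] / [4] / [7] / [8];  common shape = (3, 3, 1, 1, 1)

Row-insert the values π_1, π_2, … into P one at a time, bumping the leftmost entry strictly greater than the inserted value down to the next row. The recording tableau Q records, in position (i, j), the step at which that cell was added to P.
  Insert 4 (step 1): P = [4];  Q = [1]
  Insert 8 (step 2): P = [4, 8];  Q = [1, 2]
  Insert 6 (step 3): P = [4, 6] / [8];  Q = [1, 2] / [3]
  Insert 3 (step 4): P = [3, 6] / [4] / [8];  Q = [1, 2] / [3] / [4]
  Insert 9 (step 5): P = [3, 6, 9] / [4] / [8];  Q = [1, 2, 5] / [3] / [4]
  Insert 5 (step 6): P = [3, 5, 9] / [4, 6] / [8];  Q = [1, 2, 5] / [3, 6] / [4]
  Insert 2 (step 7): P = [2, 5, 9] / [3, 6] / [4] / [8];  Q = [1, 2, 5] / [3, 6] / [4] / [7]
  Insert 1 (step 8): P = [1, 5, 9] / [2, 6] / [3] / [4] / [8];  Q = [1, 2, 5] / [3, 6] / [4] / [7] / [8]
  Insert 7 (step 9): P = [1, 5, 7] / [2, 6, 9] / [3] / [4] / [8];  Q = [1, 2, 5] / [3, 6, 9] / [4] / [7] / [8]
Final shape: (3, 3, 1, 1, 1).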